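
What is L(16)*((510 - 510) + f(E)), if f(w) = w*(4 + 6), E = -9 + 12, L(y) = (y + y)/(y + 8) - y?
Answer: -440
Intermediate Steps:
L(y) = -y + 2*y/(8 + y) (L(y) = (2*y)/(8 + y) - y = 2*y/(8 + y) - y = -y + 2*y/(8 + y))
E = 3
f(w) = 10*w (f(w) = w*10 = 10*w)
L(16)*((510 - 510) + f(E)) = (-1*16*(6 + 16)/(8 + 16))*((510 - 510) + 10*3) = (-1*16*22/24)*(0 + 30) = -1*16*1/24*22*30 = -44/3*30 = -440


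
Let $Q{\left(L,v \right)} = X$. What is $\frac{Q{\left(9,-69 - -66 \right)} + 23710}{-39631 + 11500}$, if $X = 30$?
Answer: $- \frac{23740}{28131} \approx -0.84391$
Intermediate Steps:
$Q{\left(L,v \right)} = 30$
$\frac{Q{\left(9,-69 - -66 \right)} + 23710}{-39631 + 11500} = \frac{30 + 23710}{-39631 + 11500} = \frac{23740}{-28131} = 23740 \left(- \frac{1}{28131}\right) = - \frac{23740}{28131}$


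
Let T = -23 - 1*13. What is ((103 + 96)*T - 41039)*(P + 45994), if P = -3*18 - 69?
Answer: -2211119813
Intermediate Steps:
T = -36 (T = -23 - 13 = -36)
P = -123 (P = -54 - 69 = -123)
((103 + 96)*T - 41039)*(P + 45994) = ((103 + 96)*(-36) - 41039)*(-123 + 45994) = (199*(-36) - 41039)*45871 = (-7164 - 41039)*45871 = -48203*45871 = -2211119813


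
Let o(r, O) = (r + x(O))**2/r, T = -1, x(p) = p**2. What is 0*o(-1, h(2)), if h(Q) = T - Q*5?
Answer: 0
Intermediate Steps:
h(Q) = -1 - 5*Q (h(Q) = -1 - Q*5 = -1 - 5*Q)
o(r, O) = (r + O**2)**2/r
0*o(-1, h(2)) = 0*((-1 + (-1 - 5*2)**2)**2/(-1)) = 0*(-(-1 + (-1 - 10)**2)**2) = 0*(-(-1 + (-11)**2)**2) = 0*(-(-1 + 121)**2) = 0*(-1*120**2) = 0*(-1*14400) = 0*(-14400) = 0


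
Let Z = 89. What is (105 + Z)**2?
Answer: 37636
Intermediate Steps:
(105 + Z)**2 = (105 + 89)**2 = 194**2 = 37636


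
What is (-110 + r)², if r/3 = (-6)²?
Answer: 4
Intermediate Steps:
r = 108 (r = 3*(-6)² = 3*36 = 108)
(-110 + r)² = (-110 + 108)² = (-2)² = 4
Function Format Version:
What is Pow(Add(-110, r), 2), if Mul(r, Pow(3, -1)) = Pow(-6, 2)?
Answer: 4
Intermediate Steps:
r = 108 (r = Mul(3, Pow(-6, 2)) = Mul(3, 36) = 108)
Pow(Add(-110, r), 2) = Pow(Add(-110, 108), 2) = Pow(-2, 2) = 4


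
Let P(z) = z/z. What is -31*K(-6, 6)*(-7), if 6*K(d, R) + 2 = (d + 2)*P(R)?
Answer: -217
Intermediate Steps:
P(z) = 1
K(d, R) = d/6 (K(d, R) = -1/3 + ((d + 2)*1)/6 = -1/3 + ((2 + d)*1)/6 = -1/3 + (2 + d)/6 = -1/3 + (1/3 + d/6) = d/6)
-31*K(-6, 6)*(-7) = -31*(-6)/6*(-7) = -31*(-1)*(-7) = 31*(-7) = -217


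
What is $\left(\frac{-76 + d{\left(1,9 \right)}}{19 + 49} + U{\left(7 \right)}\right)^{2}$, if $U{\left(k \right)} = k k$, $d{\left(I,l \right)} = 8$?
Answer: $2304$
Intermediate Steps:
$U{\left(k \right)} = k^{2}$
$\left(\frac{-76 + d{\left(1,9 \right)}}{19 + 49} + U{\left(7 \right)}\right)^{2} = \left(\frac{-76 + 8}{19 + 49} + 7^{2}\right)^{2} = \left(- \frac{68}{68} + 49\right)^{2} = \left(\left(-68\right) \frac{1}{68} + 49\right)^{2} = \left(-1 + 49\right)^{2} = 48^{2} = 2304$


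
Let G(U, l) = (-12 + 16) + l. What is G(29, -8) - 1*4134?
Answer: -4138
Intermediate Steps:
G(U, l) = 4 + l
G(29, -8) - 1*4134 = (4 - 8) - 1*4134 = -4 - 4134 = -4138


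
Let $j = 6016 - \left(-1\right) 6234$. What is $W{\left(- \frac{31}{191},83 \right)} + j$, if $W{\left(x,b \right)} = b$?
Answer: $12333$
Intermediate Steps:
$j = 12250$ ($j = 6016 - -6234 = 6016 + 6234 = 12250$)
$W{\left(- \frac{31}{191},83 \right)} + j = 83 + 12250 = 12333$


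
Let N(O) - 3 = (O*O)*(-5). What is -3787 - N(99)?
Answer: 45215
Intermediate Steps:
N(O) = 3 - 5*O**2 (N(O) = 3 + (O*O)*(-5) = 3 + O**2*(-5) = 3 - 5*O**2)
-3787 - N(99) = -3787 - (3 - 5*99**2) = -3787 - (3 - 5*9801) = -3787 - (3 - 49005) = -3787 - 1*(-49002) = -3787 + 49002 = 45215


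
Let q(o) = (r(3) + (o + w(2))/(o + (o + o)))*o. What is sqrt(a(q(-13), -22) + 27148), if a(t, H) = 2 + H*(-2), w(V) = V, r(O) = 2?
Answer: sqrt(27194) ≈ 164.91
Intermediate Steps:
q(o) = o*(2 + (2 + o)/(3*o)) (q(o) = (2 + (o + 2)/(o + (o + o)))*o = (2 + (2 + o)/(o + 2*o))*o = (2 + (2 + o)/((3*o)))*o = (2 + (2 + o)*(1/(3*o)))*o = (2 + (2 + o)/(3*o))*o = o*(2 + (2 + o)/(3*o)))
a(t, H) = 2 - 2*H
sqrt(a(q(-13), -22) + 27148) = sqrt((2 - 2*(-22)) + 27148) = sqrt((2 + 44) + 27148) = sqrt(46 + 27148) = sqrt(27194)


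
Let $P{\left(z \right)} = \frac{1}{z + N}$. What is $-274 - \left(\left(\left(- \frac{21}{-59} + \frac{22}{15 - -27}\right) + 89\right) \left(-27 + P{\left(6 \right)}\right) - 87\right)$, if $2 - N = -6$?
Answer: $\frac{38739395}{17346} \approx 2233.3$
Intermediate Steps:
$N = 8$ ($N = 2 - -6 = 2 + 6 = 8$)
$P{\left(z \right)} = \frac{1}{8 + z}$ ($P{\left(z \right)} = \frac{1}{z + 8} = \frac{1}{8 + z}$)
$-274 - \left(\left(\left(- \frac{21}{-59} + \frac{22}{15 - -27}\right) + 89\right) \left(-27 + P{\left(6 \right)}\right) - 87\right) = -274 - \left(\left(\left(- \frac{21}{-59} + \frac{22}{15 - -27}\right) + 89\right) \left(-27 + \frac{1}{8 + 6}\right) - 87\right) = -274 - \left(\left(\left(\left(-21\right) \left(- \frac{1}{59}\right) + \frac{22}{15 + 27}\right) + 89\right) \left(-27 + \frac{1}{14}\right) - 87\right) = -274 - \left(\left(\left(\frac{21}{59} + \frac{22}{42}\right) + 89\right) \left(-27 + \frac{1}{14}\right) - 87\right) = -274 - \left(\left(\left(\frac{21}{59} + 22 \cdot \frac{1}{42}\right) + 89\right) \left(- \frac{377}{14}\right) - 87\right) = -274 - \left(\left(\left(\frac{21}{59} + \frac{11}{21}\right) + 89\right) \left(- \frac{377}{14}\right) - 87\right) = -274 - \left(\left(\frac{1090}{1239} + 89\right) \left(- \frac{377}{14}\right) - 87\right) = -274 - \left(\frac{111361}{1239} \left(- \frac{377}{14}\right) - 87\right) = -274 - \left(- \frac{41983097}{17346} - 87\right) = -274 - - \frac{43492199}{17346} = -274 + \frac{43492199}{17346} = \frac{38739395}{17346}$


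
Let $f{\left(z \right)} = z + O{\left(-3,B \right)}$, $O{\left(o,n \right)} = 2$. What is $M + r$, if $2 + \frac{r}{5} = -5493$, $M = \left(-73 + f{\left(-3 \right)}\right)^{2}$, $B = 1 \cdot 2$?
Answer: $-21999$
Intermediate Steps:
$B = 2$
$f{\left(z \right)} = 2 + z$ ($f{\left(z \right)} = z + 2 = 2 + z$)
$M = 5476$ ($M = \left(-73 + \left(2 - 3\right)\right)^{2} = \left(-73 - 1\right)^{2} = \left(-74\right)^{2} = 5476$)
$r = -27475$ ($r = -10 + 5 \left(-5493\right) = -10 - 27465 = -27475$)
$M + r = 5476 - 27475 = -21999$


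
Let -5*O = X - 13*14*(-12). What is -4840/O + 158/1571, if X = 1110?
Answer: 19269326/2587437 ≈ 7.4473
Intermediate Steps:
O = -3294/5 (O = -(1110 - 13*14*(-12))/5 = -(1110 - 182*(-12))/5 = -(1110 - 1*(-2184))/5 = -(1110 + 2184)/5 = -1/5*3294 = -3294/5 ≈ -658.80)
-4840/O + 158/1571 = -4840/(-3294/5) + 158/1571 = -4840*(-5/3294) + 158*(1/1571) = 12100/1647 + 158/1571 = 19269326/2587437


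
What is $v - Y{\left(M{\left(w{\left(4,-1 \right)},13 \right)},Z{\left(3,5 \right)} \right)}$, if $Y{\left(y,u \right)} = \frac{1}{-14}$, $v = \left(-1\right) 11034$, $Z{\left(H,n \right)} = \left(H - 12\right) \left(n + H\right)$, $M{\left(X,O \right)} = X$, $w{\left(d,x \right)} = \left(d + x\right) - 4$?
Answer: $- \frac{154475}{14} \approx -11034.0$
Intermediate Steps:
$w{\left(d,x \right)} = -4 + d + x$
$Z{\left(H,n \right)} = \left(-12 + H\right) \left(H + n\right)$
$v = -11034$
$Y{\left(y,u \right)} = - \frac{1}{14}$
$v - Y{\left(M{\left(w{\left(4,-1 \right)},13 \right)},Z{\left(3,5 \right)} \right)} = -11034 - - \frac{1}{14} = -11034 + \frac{1}{14} = - \frac{154475}{14}$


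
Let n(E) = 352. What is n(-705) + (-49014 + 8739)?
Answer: -39923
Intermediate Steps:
n(-705) + (-49014 + 8739) = 352 + (-49014 + 8739) = 352 - 40275 = -39923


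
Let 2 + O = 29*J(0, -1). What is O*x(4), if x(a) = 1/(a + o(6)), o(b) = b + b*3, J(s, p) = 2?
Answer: 2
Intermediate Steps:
o(b) = 4*b (o(b) = b + 3*b = 4*b)
x(a) = 1/(24 + a) (x(a) = 1/(a + 4*6) = 1/(a + 24) = 1/(24 + a))
O = 56 (O = -2 + 29*2 = -2 + 58 = 56)
O*x(4) = 56/(24 + 4) = 56/28 = 56*(1/28) = 2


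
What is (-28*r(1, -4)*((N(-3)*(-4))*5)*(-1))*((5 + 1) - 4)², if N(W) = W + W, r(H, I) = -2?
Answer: -26880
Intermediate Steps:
N(W) = 2*W
(-28*r(1, -4)*((N(-3)*(-4))*5)*(-1))*((5 + 1) - 4)² = (-28*(-2*(2*(-3))*(-4)*5)*(-1))*((5 + 1) - 4)² = (-28*(-2*(-6*(-4))*5)*(-1))*(6 - 4)² = -28*(-48*5)*(-1)*2² = -28*(-2*120)*(-1)*4 = -(-6720)*(-1)*4 = -28*240*4 = -6720*4 = -26880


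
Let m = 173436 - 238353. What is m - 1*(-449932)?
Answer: 385015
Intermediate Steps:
m = -64917
m - 1*(-449932) = -64917 - 1*(-449932) = -64917 + 449932 = 385015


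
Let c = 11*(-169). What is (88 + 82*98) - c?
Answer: 9983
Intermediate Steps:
c = -1859
(88 + 82*98) - c = (88 + 82*98) - 1*(-1859) = (88 + 8036) + 1859 = 8124 + 1859 = 9983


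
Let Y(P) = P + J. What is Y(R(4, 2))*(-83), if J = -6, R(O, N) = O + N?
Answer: 0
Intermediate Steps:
R(O, N) = N + O
Y(P) = -6 + P (Y(P) = P - 6 = -6 + P)
Y(R(4, 2))*(-83) = (-6 + (2 + 4))*(-83) = (-6 + 6)*(-83) = 0*(-83) = 0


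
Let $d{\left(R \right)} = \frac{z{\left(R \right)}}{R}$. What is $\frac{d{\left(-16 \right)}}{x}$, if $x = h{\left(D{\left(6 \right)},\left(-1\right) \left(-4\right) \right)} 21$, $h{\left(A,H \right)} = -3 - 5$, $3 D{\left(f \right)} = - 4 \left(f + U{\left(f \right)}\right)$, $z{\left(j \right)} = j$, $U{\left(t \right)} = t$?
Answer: $- \frac{1}{168} \approx -0.0059524$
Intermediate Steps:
$D{\left(f \right)} = - \frac{8 f}{3}$ ($D{\left(f \right)} = \frac{\left(-4\right) \left(f + f\right)}{3} = \frac{\left(-4\right) 2 f}{3} = \frac{\left(-8\right) f}{3} = - \frac{8 f}{3}$)
$h{\left(A,H \right)} = -8$
$d{\left(R \right)} = 1$ ($d{\left(R \right)} = \frac{R}{R} = 1$)
$x = -168$ ($x = \left(-8\right) 21 = -168$)
$\frac{d{\left(-16 \right)}}{x} = 1 \frac{1}{-168} = 1 \left(- \frac{1}{168}\right) = - \frac{1}{168}$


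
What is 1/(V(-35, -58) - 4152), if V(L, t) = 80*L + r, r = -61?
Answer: -1/7013 ≈ -0.00014259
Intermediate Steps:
V(L, t) = -61 + 80*L (V(L, t) = 80*L - 61 = -61 + 80*L)
1/(V(-35, -58) - 4152) = 1/((-61 + 80*(-35)) - 4152) = 1/((-61 - 2800) - 4152) = 1/(-2861 - 4152) = 1/(-7013) = -1/7013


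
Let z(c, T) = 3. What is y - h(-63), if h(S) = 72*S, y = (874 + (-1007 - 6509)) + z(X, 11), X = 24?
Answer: -2103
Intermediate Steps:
y = -6639 (y = (874 + (-1007 - 6509)) + 3 = (874 - 7516) + 3 = -6642 + 3 = -6639)
y - h(-63) = -6639 - 72*(-63) = -6639 - 1*(-4536) = -6639 + 4536 = -2103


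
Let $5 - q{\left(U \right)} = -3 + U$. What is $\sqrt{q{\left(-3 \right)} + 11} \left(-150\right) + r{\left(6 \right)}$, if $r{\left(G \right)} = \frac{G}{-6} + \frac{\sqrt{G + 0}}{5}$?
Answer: $-1 - 150 \sqrt{22} + \frac{\sqrt{6}}{5} \approx -704.07$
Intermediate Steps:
$q{\left(U \right)} = 8 - U$ ($q{\left(U \right)} = 5 - \left(-3 + U\right) = 8 - U$)
$r{\left(G \right)} = - \frac{G}{6} + \frac{\sqrt{G}}{5}$ ($r{\left(G \right)} = G \left(- \frac{1}{6}\right) + \sqrt{G} \frac{1}{5} = - \frac{G}{6} + \frac{\sqrt{G}}{5}$)
$\sqrt{q{\left(-3 \right)} + 11} \left(-150\right) + r{\left(6 \right)} = \sqrt{\left(8 - -3\right) + 11} \left(-150\right) + \left(\left(- \frac{1}{6}\right) 6 + \frac{\sqrt{6}}{5}\right) = \sqrt{\left(8 + 3\right) + 11} \left(-150\right) - \left(1 - \frac{\sqrt{6}}{5}\right) = \sqrt{11 + 11} \left(-150\right) - \left(1 - \frac{\sqrt{6}}{5}\right) = \sqrt{22} \left(-150\right) - \left(1 - \frac{\sqrt{6}}{5}\right) = - 150 \sqrt{22} - \left(1 - \frac{\sqrt{6}}{5}\right) = -1 - 150 \sqrt{22} + \frac{\sqrt{6}}{5}$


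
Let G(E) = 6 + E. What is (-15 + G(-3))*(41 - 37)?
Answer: -48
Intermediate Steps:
(-15 + G(-3))*(41 - 37) = (-15 + (6 - 3))*(41 - 37) = (-15 + 3)*4 = -12*4 = -48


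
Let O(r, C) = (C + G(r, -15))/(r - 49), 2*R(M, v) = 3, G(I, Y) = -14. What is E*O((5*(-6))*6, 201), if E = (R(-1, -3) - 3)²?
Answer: -1683/916 ≈ -1.8373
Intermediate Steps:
R(M, v) = 3/2 (R(M, v) = (½)*3 = 3/2)
O(r, C) = (-14 + C)/(-49 + r) (O(r, C) = (C - 14)/(r - 49) = (-14 + C)/(-49 + r))
E = 9/4 (E = (3/2 - 3)² = (-3/2)² = 9/4 ≈ 2.2500)
E*O((5*(-6))*6, 201) = 9*((-14 + 201)/(-49 + (5*(-6))*6))/4 = 9*(187/(-49 - 30*6))/4 = 9*(187/(-49 - 180))/4 = 9*(187/(-229))/4 = 9*(-1/229*187)/4 = (9/4)*(-187/229) = -1683/916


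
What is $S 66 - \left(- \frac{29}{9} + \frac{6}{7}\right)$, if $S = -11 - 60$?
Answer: $- \frac{295069}{63} \approx -4683.6$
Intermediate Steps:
$S = -71$ ($S = -11 - 60 = -71$)
$S 66 - \left(- \frac{29}{9} + \frac{6}{7}\right) = \left(-71\right) 66 - \left(- \frac{29}{9} + \frac{6}{7}\right) = -4686 - - \frac{149}{63} = -4686 + \left(- \frac{6}{7} + \frac{29}{9}\right) = -4686 + \frac{149}{63} = - \frac{295069}{63}$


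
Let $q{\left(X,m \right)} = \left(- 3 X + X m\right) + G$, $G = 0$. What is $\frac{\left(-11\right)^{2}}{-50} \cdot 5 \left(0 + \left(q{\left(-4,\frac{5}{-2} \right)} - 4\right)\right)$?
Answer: $- \frac{1089}{5} \approx -217.8$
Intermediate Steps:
$q{\left(X,m \right)} = - 3 X + X m$ ($q{\left(X,m \right)} = \left(- 3 X + X m\right) + 0 = - 3 X + X m$)
$\frac{\left(-11\right)^{2}}{-50} \cdot 5 \left(0 + \left(q{\left(-4,\frac{5}{-2} \right)} - 4\right)\right) = \frac{\left(-11\right)^{2}}{-50} \cdot 5 \left(0 - \left(4 + 4 \left(-3 + \frac{5}{-2}\right)\right)\right) = 121 \left(- \frac{1}{50}\right) 5 \left(0 - \left(4 + 4 \left(-3 + 5 \left(- \frac{1}{2}\right)\right)\right)\right) = - \frac{121 \cdot 5 \left(0 - \left(4 + 4 \left(-3 - \frac{5}{2}\right)\right)\right)}{50} = - \frac{121 \cdot 5 \left(0 - -18\right)}{50} = - \frac{121 \cdot 5 \left(0 + \left(22 - 4\right)\right)}{50} = - \frac{121 \cdot 5 \left(0 + 18\right)}{50} = - \frac{121 \cdot 5 \cdot 18}{50} = \left(- \frac{121}{50}\right) 90 = - \frac{1089}{5}$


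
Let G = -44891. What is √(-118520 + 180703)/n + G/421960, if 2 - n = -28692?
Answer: -583/5480 + √62183/28694 ≈ -0.097696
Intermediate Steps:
n = 28694 (n = 2 - 1*(-28692) = 2 + 28692 = 28694)
√(-118520 + 180703)/n + G/421960 = √(-118520 + 180703)/28694 - 44891/421960 = √62183*(1/28694) - 44891*1/421960 = √62183/28694 - 583/5480 = -583/5480 + √62183/28694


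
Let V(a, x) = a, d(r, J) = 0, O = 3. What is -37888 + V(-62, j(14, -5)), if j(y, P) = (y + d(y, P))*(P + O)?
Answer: -37950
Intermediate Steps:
j(y, P) = y*(3 + P) (j(y, P) = (y + 0)*(P + 3) = y*(3 + P))
-37888 + V(-62, j(14, -5)) = -37888 - 62 = -37950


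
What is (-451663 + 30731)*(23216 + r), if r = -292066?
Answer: 113167568200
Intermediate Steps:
(-451663 + 30731)*(23216 + r) = (-451663 + 30731)*(23216 - 292066) = -420932*(-268850) = 113167568200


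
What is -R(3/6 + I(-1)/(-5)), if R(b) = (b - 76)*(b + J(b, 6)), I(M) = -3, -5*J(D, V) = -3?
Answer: 12733/100 ≈ 127.33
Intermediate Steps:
J(D, V) = ⅗ (J(D, V) = -⅕*(-3) = ⅗)
R(b) = (-76 + b)*(⅗ + b) (R(b) = (b - 76)*(b + ⅗) = (-76 + b)*(⅗ + b))
-R(3/6 + I(-1)/(-5)) = -(-228/5 + (3/6 - 3/(-5))² - 377*(3/6 - 3/(-5))/5) = -(-228/5 + (3*(⅙) - 3*(-⅕))² - 377*(3*(⅙) - 3*(-⅕))/5) = -(-228/5 + (½ + ⅗)² - 377*(½ + ⅗)/5) = -(-228/5 + (11/10)² - 377/5*11/10) = -(-228/5 + 121/100 - 4147/50) = -1*(-12733/100) = 12733/100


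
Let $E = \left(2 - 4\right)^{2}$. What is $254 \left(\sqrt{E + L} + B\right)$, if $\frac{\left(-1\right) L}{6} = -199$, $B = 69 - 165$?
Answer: $-24384 + 254 \sqrt{1198} \approx -15593.0$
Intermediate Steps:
$B = -96$ ($B = 69 - 165 = -96$)
$E = 4$ ($E = \left(-2\right)^{2} = 4$)
$L = 1194$ ($L = \left(-6\right) \left(-199\right) = 1194$)
$254 \left(\sqrt{E + L} + B\right) = 254 \left(\sqrt{4 + 1194} - 96\right) = 254 \left(\sqrt{1198} - 96\right) = 254 \left(-96 + \sqrt{1198}\right) = -24384 + 254 \sqrt{1198}$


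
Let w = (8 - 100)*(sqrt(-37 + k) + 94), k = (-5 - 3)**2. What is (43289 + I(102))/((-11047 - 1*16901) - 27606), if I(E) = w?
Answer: -11547/18518 + 46*sqrt(3)/9259 ≈ -0.61495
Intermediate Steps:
k = 64 (k = (-8)**2 = 64)
w = -8648 - 276*sqrt(3) (w = (8 - 100)*(sqrt(-37 + 64) + 94) = -92*(sqrt(27) + 94) = -92*(3*sqrt(3) + 94) = -92*(94 + 3*sqrt(3)) = -8648 - 276*sqrt(3) ≈ -9126.0)
I(E) = -8648 - 276*sqrt(3)
(43289 + I(102))/((-11047 - 1*16901) - 27606) = (43289 + (-8648 - 276*sqrt(3)))/((-11047 - 1*16901) - 27606) = (34641 - 276*sqrt(3))/((-11047 - 16901) - 27606) = (34641 - 276*sqrt(3))/(-27948 - 27606) = (34641 - 276*sqrt(3))/(-55554) = (34641 - 276*sqrt(3))*(-1/55554) = -11547/18518 + 46*sqrt(3)/9259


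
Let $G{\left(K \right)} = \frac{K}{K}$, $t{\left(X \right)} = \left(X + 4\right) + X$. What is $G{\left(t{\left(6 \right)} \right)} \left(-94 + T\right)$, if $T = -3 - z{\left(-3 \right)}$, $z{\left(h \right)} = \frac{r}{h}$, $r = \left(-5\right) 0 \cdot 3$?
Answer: $-97$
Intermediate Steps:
$r = 0$ ($r = 0 \cdot 3 = 0$)
$z{\left(h \right)} = 0$ ($z{\left(h \right)} = \frac{0}{h} = 0$)
$t{\left(X \right)} = 4 + 2 X$ ($t{\left(X \right)} = \left(4 + X\right) + X = 4 + 2 X$)
$G{\left(K \right)} = 1$
$T = -3$ ($T = -3 - 0 = -3 + 0 = -3$)
$G{\left(t{\left(6 \right)} \right)} \left(-94 + T\right) = 1 \left(-94 - 3\right) = 1 \left(-97\right) = -97$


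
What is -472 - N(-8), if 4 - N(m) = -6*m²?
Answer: -860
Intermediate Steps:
N(m) = 4 + 6*m² (N(m) = 4 - (-6)*m² = 4 + 6*m²)
-472 - N(-8) = -472 - (4 + 6*(-8)²) = -472 - (4 + 6*64) = -472 - (4 + 384) = -472 - 1*388 = -472 - 388 = -860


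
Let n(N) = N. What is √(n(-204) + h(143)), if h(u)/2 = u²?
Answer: √40694 ≈ 201.73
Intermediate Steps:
h(u) = 2*u²
√(n(-204) + h(143)) = √(-204 + 2*143²) = √(-204 + 2*20449) = √(-204 + 40898) = √40694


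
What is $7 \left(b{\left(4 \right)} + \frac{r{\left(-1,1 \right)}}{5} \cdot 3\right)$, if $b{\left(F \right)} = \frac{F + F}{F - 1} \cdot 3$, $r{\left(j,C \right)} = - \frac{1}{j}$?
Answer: $\frac{301}{5} \approx 60.2$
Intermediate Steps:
$b{\left(F \right)} = \frac{6 F}{-1 + F}$ ($b{\left(F \right)} = \frac{2 F}{-1 + F} 3 = \frac{6 F}{-1 + F}$)
$7 \left(b{\left(4 \right)} + \frac{r{\left(-1,1 \right)}}{5} \cdot 3\right) = 7 \left(6 \cdot 4 \frac{1}{-1 + 4} + \frac{\left(-1\right) \frac{1}{-1}}{5} \cdot 3\right) = 7 \left(6 \cdot 4 \cdot \frac{1}{3} + \left(-1\right) \left(-1\right) \frac{1}{5} \cdot 3\right) = 7 \left(6 \cdot 4 \cdot \frac{1}{3} + 1 \cdot \frac{1}{5} \cdot 3\right) = 7 \left(8 + \frac{1}{5} \cdot 3\right) = 7 \left(8 + \frac{3}{5}\right) = 7 \cdot \frac{43}{5} = \frac{301}{5}$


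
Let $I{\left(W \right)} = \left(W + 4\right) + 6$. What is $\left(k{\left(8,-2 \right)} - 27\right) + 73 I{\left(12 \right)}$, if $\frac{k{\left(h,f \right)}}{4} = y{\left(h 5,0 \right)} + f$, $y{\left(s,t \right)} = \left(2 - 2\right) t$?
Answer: $1571$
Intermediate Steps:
$y{\left(s,t \right)} = 0$ ($y{\left(s,t \right)} = 0 t = 0$)
$I{\left(W \right)} = 10 + W$ ($I{\left(W \right)} = \left(4 + W\right) + 6 = 10 + W$)
$k{\left(h,f \right)} = 4 f$ ($k{\left(h,f \right)} = 4 \left(0 + f\right) = 4 f$)
$\left(k{\left(8,-2 \right)} - 27\right) + 73 I{\left(12 \right)} = \left(4 \left(-2\right) - 27\right) + 73 \left(10 + 12\right) = \left(-8 - 27\right) + 73 \cdot 22 = -35 + 1606 = 1571$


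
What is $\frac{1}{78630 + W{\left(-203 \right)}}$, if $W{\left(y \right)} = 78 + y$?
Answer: $\frac{1}{78505} \approx 1.2738 \cdot 10^{-5}$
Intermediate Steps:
$\frac{1}{78630 + W{\left(-203 \right)}} = \frac{1}{78630 + \left(78 - 203\right)} = \frac{1}{78630 - 125} = \frac{1}{78505}$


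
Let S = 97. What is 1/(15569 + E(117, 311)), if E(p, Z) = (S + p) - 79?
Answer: 1/15704 ≈ 6.3678e-5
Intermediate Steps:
E(p, Z) = 18 + p (E(p, Z) = (97 + p) - 79 = 18 + p)
1/(15569 + E(117, 311)) = 1/(15569 + (18 + 117)) = 1/(15569 + 135) = 1/15704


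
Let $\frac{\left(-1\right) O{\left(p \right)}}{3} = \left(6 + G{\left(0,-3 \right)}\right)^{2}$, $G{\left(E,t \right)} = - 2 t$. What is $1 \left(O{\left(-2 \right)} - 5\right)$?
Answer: $-437$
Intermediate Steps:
$O{\left(p \right)} = -432$ ($O{\left(p \right)} = - 3 \left(6 - -6\right)^{2} = - 3 \left(6 + 6\right)^{2} = - 3 \cdot 12^{2} = \left(-3\right) 144 = -432$)
$1 \left(O{\left(-2 \right)} - 5\right) = 1 \left(-432 - 5\right) = 1 \left(-437\right) = -437$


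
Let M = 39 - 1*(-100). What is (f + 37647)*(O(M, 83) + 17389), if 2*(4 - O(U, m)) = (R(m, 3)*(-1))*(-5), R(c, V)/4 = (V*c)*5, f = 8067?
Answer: 225964302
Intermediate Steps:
R(c, V) = 20*V*c (R(c, V) = 4*((V*c)*5) = 4*(5*V*c) = 20*V*c)
M = 139 (M = 39 + 100 = 139)
O(U, m) = 4 - 150*m (O(U, m) = 4 - (20*3*m)*(-1)*(-5)/2 = 4 - (60*m)*(-1)*(-5)/2 = 4 - (-60*m)*(-5)/2 = 4 - 150*m)
(f + 37647)*(O(M, 83) + 17389) = (8067 + 37647)*((4 - 150*83) + 17389) = 45714*((4 - 12450) + 17389) = 45714*(-12446 + 17389) = 45714*4943 = 225964302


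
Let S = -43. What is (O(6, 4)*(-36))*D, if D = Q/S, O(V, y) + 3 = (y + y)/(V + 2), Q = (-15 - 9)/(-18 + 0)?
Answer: -96/43 ≈ -2.2326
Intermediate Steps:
Q = 4/3 (Q = -24/(-18) = -24*(-1/18) = 4/3 ≈ 1.3333)
O(V, y) = -3 + 2*y/(2 + V) (O(V, y) = -3 + (y + y)/(V + 2) = -3 + (2*y)/(2 + V) = -3 + 2*y/(2 + V))
D = -4/129 (D = (4/3)/(-43) = (4/3)*(-1/43) = -4/129 ≈ -0.031008)
(O(6, 4)*(-36))*D = (((-6 - 3*6 + 2*4)/(2 + 6))*(-36))*(-4/129) = (((-6 - 18 + 8)/8)*(-36))*(-4/129) = (((⅛)*(-16))*(-36))*(-4/129) = -2*(-36)*(-4/129) = 72*(-4/129) = -96/43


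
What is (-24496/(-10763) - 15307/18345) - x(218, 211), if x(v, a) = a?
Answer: -41376736706/197447235 ≈ -209.56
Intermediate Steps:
(-24496/(-10763) - 15307/18345) - x(218, 211) = (-24496/(-10763) - 15307/18345) - 1*211 = (-24496*(-1/10763) - 15307*1/18345) - 211 = (24496/10763 - 15307/18345) - 211 = 284629879/197447235 - 211 = -41376736706/197447235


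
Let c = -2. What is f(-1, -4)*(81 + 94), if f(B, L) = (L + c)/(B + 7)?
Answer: -175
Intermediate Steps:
f(B, L) = (-2 + L)/(7 + B) (f(B, L) = (L - 2)/(B + 7) = (-2 + L)/(7 + B))
f(-1, -4)*(81 + 94) = ((-2 - 4)/(7 - 1))*(81 + 94) = (-6/6)*175 = ((1/6)*(-6))*175 = -1*175 = -175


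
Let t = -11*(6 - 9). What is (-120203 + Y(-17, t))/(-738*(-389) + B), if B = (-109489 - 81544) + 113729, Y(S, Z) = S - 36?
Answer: -60128/104889 ≈ -0.57325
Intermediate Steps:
t = 33 (t = -11*(-3) = 33)
Y(S, Z) = -36 + S
B = -77304 (B = -191033 + 113729 = -77304)
(-120203 + Y(-17, t))/(-738*(-389) + B) = (-120203 + (-36 - 17))/(-738*(-389) - 77304) = (-120203 - 53)/(287082 - 77304) = -120256/209778 = -120256*1/209778 = -60128/104889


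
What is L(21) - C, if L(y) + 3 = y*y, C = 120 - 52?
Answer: 370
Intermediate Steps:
C = 68
L(y) = -3 + y² (L(y) = -3 + y*y = -3 + y²)
L(21) - C = (-3 + 21²) - 1*68 = (-3 + 441) - 68 = 438 - 68 = 370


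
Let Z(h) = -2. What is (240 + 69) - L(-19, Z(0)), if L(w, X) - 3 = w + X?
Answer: 327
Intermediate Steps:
L(w, X) = 3 + X + w (L(w, X) = 3 + (w + X) = 3 + (X + w) = 3 + X + w)
(240 + 69) - L(-19, Z(0)) = (240 + 69) - (3 - 2 - 19) = 309 - 1*(-18) = 309 + 18 = 327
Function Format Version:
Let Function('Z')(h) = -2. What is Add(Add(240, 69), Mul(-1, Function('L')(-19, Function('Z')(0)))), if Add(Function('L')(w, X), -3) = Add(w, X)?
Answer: 327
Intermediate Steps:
Function('L')(w, X) = Add(3, X, w) (Function('L')(w, X) = Add(3, Add(w, X)) = Add(3, Add(X, w)) = Add(3, X, w))
Add(Add(240, 69), Mul(-1, Function('L')(-19, Function('Z')(0)))) = Add(Add(240, 69), Mul(-1, Add(3, -2, -19))) = Add(309, Mul(-1, -18)) = Add(309, 18) = 327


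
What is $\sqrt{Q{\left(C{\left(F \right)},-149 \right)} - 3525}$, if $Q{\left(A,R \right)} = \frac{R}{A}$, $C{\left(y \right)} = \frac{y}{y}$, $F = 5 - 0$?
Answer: $i \sqrt{3674} \approx 60.614 i$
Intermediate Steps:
$F = 5$ ($F = 5 + 0 = 5$)
$C{\left(y \right)} = 1$
$\sqrt{Q{\left(C{\left(F \right)},-149 \right)} - 3525} = \sqrt{- \frac{149}{1} - 3525} = \sqrt{\left(-149\right) 1 - 3525} = \sqrt{-149 - 3525} = \sqrt{-3674} = i \sqrt{3674}$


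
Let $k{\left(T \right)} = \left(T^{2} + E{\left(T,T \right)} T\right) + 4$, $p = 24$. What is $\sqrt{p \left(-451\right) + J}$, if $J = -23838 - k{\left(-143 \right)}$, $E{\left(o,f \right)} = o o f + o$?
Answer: $i \sqrt{418237165} \approx 20451.0 i$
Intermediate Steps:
$E{\left(o,f \right)} = o + f o^{2}$ ($E{\left(o,f \right)} = o^{2} f + o = f o^{2} + o = o + f o^{2}$)
$k{\left(T \right)} = 4 + T^{2} + T^{2} \left(1 + T^{2}\right)$ ($k{\left(T \right)} = \left(T^{2} + T \left(1 + T T\right) T\right) + 4 = \left(T^{2} + T \left(1 + T^{2}\right) T\right) + 4 = \left(T^{2} + T^{2} \left(1 + T^{2}\right)\right) + 4 = 4 + T^{2} + T^{2} \left(1 + T^{2}\right)$)
$J = -418226341$ ($J = -23838 - \left(4 + \left(-143\right)^{4} + 2 \left(-143\right)^{2}\right) = -23838 - \left(4 + 418161601 + 2 \cdot 20449\right) = -23838 - \left(4 + 418161601 + 40898\right) = -23838 - 418202503 = -418226341$)
$\sqrt{p \left(-451\right) + J} = \sqrt{24 \left(-451\right) - 418226341} = \sqrt{-10824 - 418226341} = \sqrt{-418237165} = i \sqrt{418237165}$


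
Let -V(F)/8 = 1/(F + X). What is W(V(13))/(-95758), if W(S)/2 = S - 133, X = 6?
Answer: 195/69977 ≈ 0.0027866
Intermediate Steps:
V(F) = -8/(6 + F) (V(F) = -8/(F + 6) = -8/(6 + F))
W(S) = -266 + 2*S (W(S) = 2*(S - 133) = 2*(-133 + S) = -266 + 2*S)
W(V(13))/(-95758) = (-266 + 2*(-8/(6 + 13)))/(-95758) = (-266 + 2*(-8/19))*(-1/95758) = (-266 - 16/19)*(-1/95758) = -5070/19*(-1/95758) = 195/69977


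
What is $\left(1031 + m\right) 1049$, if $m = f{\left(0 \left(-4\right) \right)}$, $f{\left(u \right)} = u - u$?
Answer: $1081519$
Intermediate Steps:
$f{\left(u \right)} = 0$
$m = 0$
$\left(1031 + m\right) 1049 = \left(1031 + 0\right) 1049 = 1031 \cdot 1049 = 1081519$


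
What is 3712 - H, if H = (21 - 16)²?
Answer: 3687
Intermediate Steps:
H = 25 (H = 5² = 25)
3712 - H = 3712 - 1*25 = 3712 - 25 = 3687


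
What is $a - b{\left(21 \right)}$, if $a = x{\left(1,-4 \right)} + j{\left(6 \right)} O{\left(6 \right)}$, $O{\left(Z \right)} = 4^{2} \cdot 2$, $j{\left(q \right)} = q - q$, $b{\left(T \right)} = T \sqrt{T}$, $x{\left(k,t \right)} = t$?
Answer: $-4 - 21 \sqrt{21} \approx -100.23$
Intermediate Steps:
$b{\left(T \right)} = T^{\frac{3}{2}}$
$j{\left(q \right)} = 0$
$O{\left(Z \right)} = 32$ ($O{\left(Z \right)} = 16 \cdot 2 = 32$)
$a = -4$ ($a = -4 + 0 \cdot 32 = -4 + 0 = -4$)
$a - b{\left(21 \right)} = -4 - 21^{\frac{3}{2}} = -4 - 21 \sqrt{21}$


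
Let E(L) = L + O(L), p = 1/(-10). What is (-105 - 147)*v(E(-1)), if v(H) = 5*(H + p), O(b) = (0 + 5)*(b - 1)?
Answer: 13986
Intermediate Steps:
p = -⅒ ≈ -0.10000
O(b) = -5 + 5*b (O(b) = 5*(-1 + b) = -5 + 5*b)
E(L) = -5 + 6*L (E(L) = L + (-5 + 5*L) = -5 + 6*L)
v(H) = -½ + 5*H (v(H) = 5*(H - ⅒) = 5*(-⅒ + H) = -½ + 5*H)
(-105 - 147)*v(E(-1)) = (-105 - 147)*(-½ + 5*(-5 + 6*(-1))) = -252*(-½ + 5*(-5 - 6)) = -252*(-½ + 5*(-11)) = -252*(-½ - 55) = -252*(-111/2) = 13986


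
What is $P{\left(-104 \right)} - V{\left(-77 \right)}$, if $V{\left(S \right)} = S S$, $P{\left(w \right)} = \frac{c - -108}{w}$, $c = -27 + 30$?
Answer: $- \frac{616727}{104} \approx -5930.1$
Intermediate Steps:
$c = 3$
$P{\left(w \right)} = \frac{111}{w}$ ($P{\left(w \right)} = \frac{3 - -108}{w} = \frac{3 + 108}{w} = \frac{111}{w}$)
$V{\left(S \right)} = S^{2}$
$P{\left(-104 \right)} - V{\left(-77 \right)} = \frac{111}{-104} - \left(-77\right)^{2} = 111 \left(- \frac{1}{104}\right) - 5929 = - \frac{111}{104} - 5929 = - \frac{616727}{104}$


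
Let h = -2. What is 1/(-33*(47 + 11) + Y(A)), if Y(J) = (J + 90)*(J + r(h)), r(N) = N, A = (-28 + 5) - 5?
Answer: -1/3774 ≈ -0.00026497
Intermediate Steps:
A = -28 (A = -23 - 5 = -28)
Y(J) = (-2 + J)*(90 + J) (Y(J) = (J + 90)*(J - 2) = (90 + J)*(-2 + J) = (-2 + J)*(90 + J))
1/(-33*(47 + 11) + Y(A)) = 1/(-33*(47 + 11) + (-180 + (-28)**2 + 88*(-28))) = 1/(-33*58 + (-180 + 784 - 2464)) = 1/(-1914 - 1860) = 1/(-3774) = -1/3774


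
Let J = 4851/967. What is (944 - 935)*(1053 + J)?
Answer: 9207918/967 ≈ 9522.2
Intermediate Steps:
J = 4851/967 (J = 4851*(1/967) = 4851/967 ≈ 5.0165)
(944 - 935)*(1053 + J) = (944 - 935)*(1053 + 4851/967) = 9*(1023102/967) = 9207918/967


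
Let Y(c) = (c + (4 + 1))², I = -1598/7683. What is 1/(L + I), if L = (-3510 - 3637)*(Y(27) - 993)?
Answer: -7683/1702224029 ≈ -4.5135e-6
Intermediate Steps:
I = -1598/7683 (I = -1598*1/7683 = -1598/7683 ≈ -0.20799)
Y(c) = (5 + c)² (Y(c) = (c + 5)² = (5 + c)²)
L = -221557 (L = (-3510 - 3637)*((5 + 27)² - 993) = -7147*(32² - 993) = -7147*(1024 - 993) = -7147*31 = -221557)
1/(L + I) = 1/(-221557 - 1598/7683) = 1/(-1702224029/7683) = -7683/1702224029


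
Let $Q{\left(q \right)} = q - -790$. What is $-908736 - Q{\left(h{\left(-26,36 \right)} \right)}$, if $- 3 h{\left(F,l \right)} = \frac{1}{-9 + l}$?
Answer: $- \frac{73671605}{81} \approx -9.0953 \cdot 10^{5}$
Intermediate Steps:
$h{\left(F,l \right)} = - \frac{1}{3 \left(-9 + l\right)}$
$Q{\left(q \right)} = 790 + q$ ($Q{\left(q \right)} = q + 790 = 790 + q$)
$-908736 - Q{\left(h{\left(-26,36 \right)} \right)} = -908736 - \left(790 - \frac{1}{-27 + 3 \cdot 36}\right) = -908736 - \left(790 - \frac{1}{-27 + 108}\right) = -908736 - \left(790 - \frac{1}{81}\right) = -908736 - \frac{63989}{81} = - \frac{73671605}{81}$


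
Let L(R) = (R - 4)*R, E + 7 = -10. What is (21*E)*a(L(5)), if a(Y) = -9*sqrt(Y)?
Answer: 3213*sqrt(5) ≈ 7184.5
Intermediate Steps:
E = -17 (E = -7 - 10 = -17)
L(R) = R*(-4 + R) (L(R) = (-4 + R)*R = R*(-4 + R))
(21*E)*a(L(5)) = (21*(-17))*(-9*sqrt(5)*sqrt(-4 + 5)) = -(-3213)*sqrt(5*1) = -(-3213)*sqrt(5) = 3213*sqrt(5)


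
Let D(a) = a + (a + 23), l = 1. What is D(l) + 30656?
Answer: 30681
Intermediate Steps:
D(a) = 23 + 2*a (D(a) = a + (23 + a) = 23 + 2*a)
D(l) + 30656 = (23 + 2*1) + 30656 = (23 + 2) + 30656 = 25 + 30656 = 30681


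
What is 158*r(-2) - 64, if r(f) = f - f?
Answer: -64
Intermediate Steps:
r(f) = 0
158*r(-2) - 64 = 158*0 - 64 = 0 - 64 = -64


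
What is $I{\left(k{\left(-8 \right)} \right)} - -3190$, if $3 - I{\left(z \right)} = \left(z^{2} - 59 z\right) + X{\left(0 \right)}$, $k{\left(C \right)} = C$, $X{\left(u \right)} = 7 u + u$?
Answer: $2657$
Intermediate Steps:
$X{\left(u \right)} = 8 u$
$I{\left(z \right)} = 3 - z^{2} + 59 z$ ($I{\left(z \right)} = 3 - \left(\left(z^{2} - 59 z\right) + 8 \cdot 0\right) = 3 - \left(\left(z^{2} - 59 z\right) + 0\right) = 3 - \left(z^{2} - 59 z\right) = 3 - z^{2} + 59 z$)
$I{\left(k{\left(-8 \right)} \right)} - -3190 = \left(3 - \left(-8\right)^{2} + 59 \left(-8\right)\right) - -3190 = \left(3 - 64 - 472\right) + 3190 = -533 + 3190 = 2657$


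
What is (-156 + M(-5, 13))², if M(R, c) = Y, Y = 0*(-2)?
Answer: 24336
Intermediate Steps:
Y = 0
M(R, c) = 0
(-156 + M(-5, 13))² = (-156 + 0)² = (-156)² = 24336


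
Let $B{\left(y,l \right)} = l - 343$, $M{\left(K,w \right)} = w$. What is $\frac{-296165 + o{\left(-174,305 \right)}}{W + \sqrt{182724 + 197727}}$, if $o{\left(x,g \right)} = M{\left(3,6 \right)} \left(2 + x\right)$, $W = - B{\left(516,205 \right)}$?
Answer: $\frac{13671062}{120469} - \frac{297197 \sqrt{380451}}{361407} \approx -393.74$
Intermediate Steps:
$B{\left(y,l \right)} = -343 + l$
$W = 138$ ($W = - (-343 + 205) = \left(-1\right) \left(-138\right) = 138$)
$o{\left(x,g \right)} = 12 + 6 x$ ($o{\left(x,g \right)} = 6 \left(2 + x\right) = 12 + 6 x$)
$\frac{-296165 + o{\left(-174,305 \right)}}{W + \sqrt{182724 + 197727}} = \frac{-296165 + \left(12 + 6 \left(-174\right)\right)}{138 + \sqrt{182724 + 197727}} = \frac{-296165 + \left(12 - 1044\right)}{138 + \sqrt{380451}} = \frac{-296165 - 1032}{138 + \sqrt{380451}} = - \frac{297197}{138 + \sqrt{380451}}$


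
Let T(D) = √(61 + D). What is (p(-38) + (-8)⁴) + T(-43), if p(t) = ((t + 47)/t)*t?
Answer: 4105 + 3*√2 ≈ 4109.2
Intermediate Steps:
p(t) = 47 + t (p(t) = ((47 + t)/t)*t = 47 + t)
(p(-38) + (-8)⁴) + T(-43) = ((47 - 38) + (-8)⁴) + √(61 - 43) = (9 + 4096) + √18 = 4105 + 3*√2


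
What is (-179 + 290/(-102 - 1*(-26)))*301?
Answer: -2091047/38 ≈ -55028.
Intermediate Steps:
(-179 + 290/(-102 - 1*(-26)))*301 = (-179 + 290/(-102 + 26))*301 = (-179 + 290/(-76))*301 = (-179 + 290*(-1/76))*301 = (-179 - 145/38)*301 = -6947/38*301 = -2091047/38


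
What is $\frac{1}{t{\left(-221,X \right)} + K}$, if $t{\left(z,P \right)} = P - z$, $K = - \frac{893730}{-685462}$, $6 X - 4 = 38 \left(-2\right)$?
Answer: $\frac{342731}{72077644} \approx 0.004755$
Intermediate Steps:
$X = -12$ ($X = \frac{2}{3} + \frac{38 \left(-2\right)}{6} = \frac{2}{3} + \frac{1}{6} \left(-76\right) = \frac{2}{3} - \frac{38}{3} = -12$)
$K = \frac{446865}{342731}$ ($K = \left(-893730\right) \left(- \frac{1}{685462}\right) = \frac{446865}{342731} \approx 1.3038$)
$\frac{1}{t{\left(-221,X \right)} + K} = \frac{1}{\left(-12 - -221\right) + \frac{446865}{342731}} = \frac{1}{\left(-12 + 221\right) + \frac{446865}{342731}} = \frac{1}{209 + \frac{446865}{342731}} = \frac{1}{\frac{72077644}{342731}} = \frac{342731}{72077644}$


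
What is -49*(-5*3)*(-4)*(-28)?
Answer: 82320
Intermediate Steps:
-49*(-5*3)*(-4)*(-28) = -(-735)*(-4)*(-28) = -49*60*(-28) = -2940*(-28) = 82320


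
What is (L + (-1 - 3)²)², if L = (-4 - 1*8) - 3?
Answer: 1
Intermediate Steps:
L = -15 (L = (-4 - 8) - 3 = -12 - 3 = -15)
(L + (-1 - 3)²)² = (-15 + (-1 - 3)²)² = (-15 + (-4)²)² = (-15 + 16)² = 1² = 1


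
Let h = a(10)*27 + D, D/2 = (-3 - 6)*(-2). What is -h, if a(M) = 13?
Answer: -387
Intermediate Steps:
D = 36 (D = 2*((-3 - 6)*(-2)) = 2*(-9*(-2)) = 2*18 = 36)
h = 387 (h = 13*27 + 36 = 351 + 36 = 387)
-h = -1*387 = -387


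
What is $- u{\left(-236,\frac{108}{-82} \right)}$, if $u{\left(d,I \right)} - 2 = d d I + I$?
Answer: $\frac{3007556}{41} \approx 73355.0$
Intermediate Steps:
$u{\left(d,I \right)} = 2 + I + I d^{2}$ ($u{\left(d,I \right)} = 2 + \left(d d I + I\right) = 2 + \left(d^{2} I + I\right) = 2 + \left(I d^{2} + I\right) = 2 + \left(I + I d^{2}\right) = 2 + I + I d^{2}$)
$- u{\left(-236,\frac{108}{-82} \right)} = - (2 + \frac{108}{-82} + \frac{108}{-82} \left(-236\right)^{2}) = - (2 + 108 \left(- \frac{1}{82}\right) + 108 \left(- \frac{1}{82}\right) 55696) = - (2 - \frac{54}{41} - \frac{3007584}{41}) = \left(-1\right) \left(- \frac{3007556}{41}\right) = \frac{3007556}{41}$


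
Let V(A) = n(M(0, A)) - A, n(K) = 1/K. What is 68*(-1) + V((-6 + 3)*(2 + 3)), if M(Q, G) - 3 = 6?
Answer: -476/9 ≈ -52.889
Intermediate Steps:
M(Q, G) = 9 (M(Q, G) = 3 + 6 = 9)
V(A) = ⅑ - A (V(A) = 1/9 - A = ⅑ - A)
68*(-1) + V((-6 + 3)*(2 + 3)) = 68*(-1) + (⅑ - (-6 + 3)*(2 + 3)) = -68 + (⅑ - (-3)*5) = -68 + (⅑ - 1*(-15)) = -68 + (⅑ + 15) = -68 + 136/9 = -476/9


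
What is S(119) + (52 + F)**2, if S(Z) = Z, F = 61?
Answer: 12888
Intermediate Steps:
S(119) + (52 + F)**2 = 119 + (52 + 61)**2 = 119 + 113**2 = 119 + 12769 = 12888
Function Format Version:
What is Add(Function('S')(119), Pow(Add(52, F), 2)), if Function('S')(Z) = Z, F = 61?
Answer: 12888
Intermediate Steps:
Add(Function('S')(119), Pow(Add(52, F), 2)) = Add(119, Pow(Add(52, 61), 2)) = Add(119, Pow(113, 2)) = Add(119, 12769) = 12888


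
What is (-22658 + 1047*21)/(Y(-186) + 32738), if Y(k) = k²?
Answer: -671/67334 ≈ -0.0099652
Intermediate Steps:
(-22658 + 1047*21)/(Y(-186) + 32738) = (-22658 + 1047*21)/((-186)² + 32738) = (-22658 + 21987)/(34596 + 32738) = -671/67334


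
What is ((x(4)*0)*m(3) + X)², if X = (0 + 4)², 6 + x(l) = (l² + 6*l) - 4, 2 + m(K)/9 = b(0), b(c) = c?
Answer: 256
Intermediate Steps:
m(K) = -18 (m(K) = -18 + 9*0 = -18 + 0 = -18)
x(l) = -10 + l² + 6*l (x(l) = -6 + ((l² + 6*l) - 4) = -6 + (-4 + l² + 6*l) = -10 + l² + 6*l)
X = 16 (X = 4² = 16)
((x(4)*0)*m(3) + X)² = (((-10 + 4² + 6*4)*0)*(-18) + 16)² = (((-10 + 16 + 24)*0)*(-18) + 16)² = ((30*0)*(-18) + 16)² = (0*(-18) + 16)² = (0 + 16)² = 16² = 256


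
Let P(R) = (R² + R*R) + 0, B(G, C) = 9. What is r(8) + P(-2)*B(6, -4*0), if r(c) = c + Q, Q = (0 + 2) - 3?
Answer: 79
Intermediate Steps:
Q = -1 (Q = 2 - 3 = -1)
P(R) = 2*R² (P(R) = (R² + R²) + 0 = 2*R² + 0 = 2*R²)
r(c) = -1 + c (r(c) = c - 1 = -1 + c)
r(8) + P(-2)*B(6, -4*0) = (-1 + 8) + (2*(-2)²)*9 = 7 + (2*4)*9 = 7 + 8*9 = 7 + 72 = 79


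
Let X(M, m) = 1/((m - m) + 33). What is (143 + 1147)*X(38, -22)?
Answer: 430/11 ≈ 39.091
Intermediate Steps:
X(M, m) = 1/33 (X(M, m) = 1/(0 + 33) = 1/33)
(143 + 1147)*X(38, -22) = (143 + 1147)*(1/33) = 1290*(1/33) = 430/11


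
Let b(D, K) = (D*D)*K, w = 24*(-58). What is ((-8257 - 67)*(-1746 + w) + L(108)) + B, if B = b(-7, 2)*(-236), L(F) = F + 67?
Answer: 26097759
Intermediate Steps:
w = -1392
b(D, K) = K*D² (b(D, K) = D²*K = K*D²)
L(F) = 67 + F
B = -23128 (B = (2*(-7)²)*(-236) = (2*49)*(-236) = 98*(-236) = -23128)
((-8257 - 67)*(-1746 + w) + L(108)) + B = ((-8257 - 67)*(-1746 - 1392) + (67 + 108)) - 23128 = (-8324*(-3138) + 175) - 23128 = (26120712 + 175) - 23128 = 26120887 - 23128 = 26097759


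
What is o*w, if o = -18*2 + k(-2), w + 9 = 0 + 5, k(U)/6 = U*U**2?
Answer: 336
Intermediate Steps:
k(U) = 6*U**3 (k(U) = 6*(U*U**2) = 6*U**3)
w = -4 (w = -9 + (0 + 5) = -9 + 5 = -4)
o = -84 (o = -18*2 + 6*(-2)**3 = -36 + 6*(-8) = -36 - 48 = -84)
o*w = -84*(-4) = 336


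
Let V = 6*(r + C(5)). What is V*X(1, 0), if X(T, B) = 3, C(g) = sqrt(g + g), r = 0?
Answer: 18*sqrt(10) ≈ 56.921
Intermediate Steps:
C(g) = sqrt(2)*sqrt(g) (C(g) = sqrt(2*g) = sqrt(2)*sqrt(g))
V = 6*sqrt(10) (V = 6*(0 + sqrt(2)*sqrt(5)) = 6*(0 + sqrt(10)) = 6*sqrt(10) ≈ 18.974)
V*X(1, 0) = (6*sqrt(10))*3 = 18*sqrt(10)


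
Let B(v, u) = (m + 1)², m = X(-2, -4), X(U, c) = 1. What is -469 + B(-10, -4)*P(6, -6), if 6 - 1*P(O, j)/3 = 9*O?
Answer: -1045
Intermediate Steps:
m = 1
P(O, j) = 18 - 27*O
B(v, u) = 4 (B(v, u) = (1 + 1)² = 2² = 4)
-469 + B(-10, -4)*P(6, -6) = -469 + 4*(18 - 27*6) = -469 + 4*(18 - 162) = -469 + 4*(-144) = -469 - 576 = -1045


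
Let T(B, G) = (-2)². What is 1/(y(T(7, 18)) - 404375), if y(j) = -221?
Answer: -1/404596 ≈ -2.4716e-6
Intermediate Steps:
T(B, G) = 4
1/(y(T(7, 18)) - 404375) = 1/(-221 - 404375) = 1/(-404596) = -1/404596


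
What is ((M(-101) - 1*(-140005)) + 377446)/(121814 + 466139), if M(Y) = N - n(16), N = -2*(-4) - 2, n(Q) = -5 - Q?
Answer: 517478/587953 ≈ 0.88013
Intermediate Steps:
N = 6 (N = 8 - 2 = 6)
M(Y) = 27 (M(Y) = 6 - (-5 - 1*16) = 6 - (-5 - 16) = 6 - 1*(-21) = 6 + 21 = 27)
((M(-101) - 1*(-140005)) + 377446)/(121814 + 466139) = ((27 - 1*(-140005)) + 377446)/(121814 + 466139) = ((27 + 140005) + 377446)/587953 = (140032 + 377446)*(1/587953) = 517478*(1/587953) = 517478/587953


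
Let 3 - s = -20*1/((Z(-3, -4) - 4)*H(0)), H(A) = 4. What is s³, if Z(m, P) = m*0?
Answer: 343/64 ≈ 5.3594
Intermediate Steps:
Z(m, P) = 0
s = 7/4 (s = 3 - (-20)/((0 - 4)*4) = 3 - (-20)/((-4*4)) = 3 - (-20)/(-16) = 3 - (-20)*(-1)/16 = 3 - 1*5/4 = 3 - 5/4 = 7/4 ≈ 1.7500)
s³ = (7/4)³ = 343/64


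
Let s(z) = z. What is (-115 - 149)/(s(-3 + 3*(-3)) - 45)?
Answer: 88/19 ≈ 4.6316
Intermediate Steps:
(-115 - 149)/(s(-3 + 3*(-3)) - 45) = (-115 - 149)/((-3 + 3*(-3)) - 45) = -264/((-3 - 9) - 45) = -264/(-12 - 45) = -264/(-57) = -264*(-1/57) = 88/19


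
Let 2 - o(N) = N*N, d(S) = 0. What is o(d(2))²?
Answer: 4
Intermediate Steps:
o(N) = 2 - N² (o(N) = 2 - N*N = 2 - N²)
o(d(2))² = (2 - 1*0²)² = (2 - 1*0)² = (2 + 0)² = 2² = 4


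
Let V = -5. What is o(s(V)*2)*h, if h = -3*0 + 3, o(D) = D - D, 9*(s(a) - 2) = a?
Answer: 0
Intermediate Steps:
s(a) = 2 + a/9
o(D) = 0
h = 3 (h = 0 + 3 = 3)
o(s(V)*2)*h = 0*3 = 0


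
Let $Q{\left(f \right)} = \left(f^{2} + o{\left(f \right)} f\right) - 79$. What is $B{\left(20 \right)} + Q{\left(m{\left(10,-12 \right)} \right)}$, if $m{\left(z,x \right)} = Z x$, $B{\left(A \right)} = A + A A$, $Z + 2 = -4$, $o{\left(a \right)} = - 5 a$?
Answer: $-20395$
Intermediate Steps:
$Z = -6$ ($Z = -2 - 4 = -6$)
$B{\left(A \right)} = A + A^{2}$
$m{\left(z,x \right)} = - 6 x$
$Q{\left(f \right)} = -79 - 4 f^{2}$ ($Q{\left(f \right)} = \left(f^{2} + - 5 f f\right) - 79 = \left(f^{2} - 5 f^{2}\right) - 79 = - 4 f^{2} - 79 = -79 - 4 f^{2}$)
$B{\left(20 \right)} + Q{\left(m{\left(10,-12 \right)} \right)} = 20 \left(1 + 20\right) - \left(79 + 4 \left(\left(-6\right) \left(-12\right)\right)^{2}\right) = 20 \cdot 21 - \left(79 + 4 \cdot 72^{2}\right) = 420 - 20815 = -20395$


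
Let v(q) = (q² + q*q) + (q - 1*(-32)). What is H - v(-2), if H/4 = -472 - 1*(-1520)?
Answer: 4154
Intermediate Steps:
v(q) = 32 + q + 2*q² (v(q) = (q² + q²) + (q + 32) = 2*q² + (32 + q) = 32 + q + 2*q²)
H = 4192 (H = 4*(-472 - 1*(-1520)) = 4*(-472 + 1520) = 4*1048 = 4192)
H - v(-2) = 4192 - (32 - 2 + 2*(-2)²) = 4192 - (32 - 2 + 2*4) = 4192 - (32 - 2 + 8) = 4192 - 1*38 = 4192 - 38 = 4154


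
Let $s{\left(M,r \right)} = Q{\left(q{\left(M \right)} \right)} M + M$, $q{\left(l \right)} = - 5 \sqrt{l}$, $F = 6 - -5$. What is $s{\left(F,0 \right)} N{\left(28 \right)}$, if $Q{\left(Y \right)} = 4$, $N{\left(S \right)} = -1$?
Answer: $-55$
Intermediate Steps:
$F = 11$ ($F = 6 + 5 = 11$)
$s{\left(M,r \right)} = 5 M$ ($s{\left(M,r \right)} = 4 M + M = 5 M$)
$s{\left(F,0 \right)} N{\left(28 \right)} = 5 \cdot 11 \left(-1\right) = 55 \left(-1\right) = -55$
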